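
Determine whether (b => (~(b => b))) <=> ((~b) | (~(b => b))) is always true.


Build the truth table over {b}:
b | φ
-----
False | True
True | True
Every row evaluates to true.

Yes, it is a tautology.


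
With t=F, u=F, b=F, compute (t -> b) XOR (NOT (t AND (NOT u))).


Substitute t=F, u=F, b=F:
t -> b = F -> F = T
NOT u = T
t AND (NOT u) = F AND T = F
NOT (t AND (NOT u)) = T
(t -> b) XOR (NOT (t AND (NOT u))) = T XOR T = F

F


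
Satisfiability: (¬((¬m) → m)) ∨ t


Search for a satisfying assignment over {m, t}.
Try m=F, t=F: the formula evaluates to T.
A satisfying assignment exists.

Satisfiable.


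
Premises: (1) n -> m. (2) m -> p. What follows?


Hypothetical syllogism: from (P → Q) and (Q → R), infer (P → R).
Chain the two implications through the shared middle term 'm'.

n -> p


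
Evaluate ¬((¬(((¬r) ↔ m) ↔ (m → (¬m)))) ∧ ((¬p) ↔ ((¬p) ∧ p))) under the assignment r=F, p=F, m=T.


Substitute r=F, p=F, m=T:
… (earlier sub-steps elided)
¬m = F
m → (¬m) = T → F = F
((¬r) ↔ m) ↔ (m → (¬m)) = T ↔ F = F
¬(((¬r) ↔ m) ↔ (m → (¬m))) = T
¬p = T
¬p = T
(¬p) ∧ p = T ∧ F = F
(¬p) ↔ ((¬p) ∧ p) = T ↔ F = F
(¬(((¬r) ↔ m) ↔ (m → (¬m)))) ∧ ((¬p) ↔ ((¬p) ∧ p)) = T ∧ F = F
¬((¬(((¬r) ↔ m) ↔ (m → (¬m)))) ∧ ((¬p) ↔ ((¬p) ∧ p))) = T

T


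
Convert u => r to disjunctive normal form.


Step 1: Rewrite u → r as ¬u ∨ r.

(~u) | r


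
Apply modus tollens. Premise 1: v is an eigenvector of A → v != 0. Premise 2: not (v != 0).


Modus tollens: from (P → Q) and ¬Q, infer ¬P.
Q = 'v != 0' is denied; since P → Q, P must also fail.

Not (v is an eigenvector of A).


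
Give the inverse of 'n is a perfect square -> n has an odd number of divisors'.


The inverse of (P → Q) is (¬P → ¬Q). It is equivalent to the converse, not to the original.
Here P = 'n is a perfect square' and Q = 'n has an odd number of divisors'.

If not (n is a perfect square), then not (n has an odd number of divisors).


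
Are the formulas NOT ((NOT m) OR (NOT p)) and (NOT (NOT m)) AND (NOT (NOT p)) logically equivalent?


Compare truth tables:
m | p | φ | ψ
-------------
F | F | F | F
T | F | F | F
F | T | F | F
T | T | T | T
The columns φ and ψ agree on every row.

Yes, they are logically equivalent.


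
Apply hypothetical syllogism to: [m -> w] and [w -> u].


Hypothetical syllogism: from (P → Q) and (Q → R), infer (P → R).
Chain the two implications through the shared middle term 'w'.

m -> u


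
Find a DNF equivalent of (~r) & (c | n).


Step 1: Distribute ∧ over ∨: (¬r) ∧ (c ∨ n) = ((¬r) ∧ c) ∨ ((¬r) ∧ n).

((~r) & c) | ((~r) & n)


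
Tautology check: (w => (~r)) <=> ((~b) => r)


Build the truth table over {b, r, w}:
b | r | w | φ
-------------
False | False | False | False
True | False | False | True
False | True | False | True
True | True | False | True
False | False | True | False
True | False | True | True
False | True | True | False
True | True | True | False
Counterexample at row 1: with b=False, r=False, w=False, the formula is False.

No, it is not a tautology.


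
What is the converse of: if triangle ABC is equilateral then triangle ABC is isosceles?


The converse of (P → Q) is (Q → P). It is not in general equivalent to the original.
Here P = 'triangle ABC is equilateral' and Q = 'triangle ABC is isosceles'.

If triangle ABC is isosceles, then triangle ABC is equilateral.


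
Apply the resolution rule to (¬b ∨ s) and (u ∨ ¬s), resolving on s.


The clauses contain complementary literals s and ¬s.
Resolution eliminates this pair and disjoins the remaining literals (merging duplicates).

(¬b ∨ u)


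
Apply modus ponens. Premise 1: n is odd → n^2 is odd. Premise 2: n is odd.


Modus ponens: from (P → Q) and P, infer Q.
P = 'n is odd' is asserted, and P → Q holds, so Q follows.

n^2 is odd.


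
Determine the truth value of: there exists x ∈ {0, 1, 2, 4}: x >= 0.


Evaluate the predicate on each element: 0:T, 1:T, 2:T, 4:T.
Witness x = 0 satisfies the predicate.

T


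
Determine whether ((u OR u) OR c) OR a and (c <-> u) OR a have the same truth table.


Compare truth tables:
a | c | u | φ | ψ
-----------------
F | F | F | F | T
T | F | F | T | T
F | T | F | T | F
T | T | F | T | T
F | F | T | T | F
T | F | T | T | T
F | T | T | T | T
T | T | T | T | T
They differ at row 1 (a=F, c=F, u=F): φ=F but ψ=T.

No, they are not logically equivalent.


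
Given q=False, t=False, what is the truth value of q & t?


Conjunction is true only when both operands are true.
Substitute: q=False, t=False.
False & False evaluates to False.

False


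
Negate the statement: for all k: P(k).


¬(for all x: φ) = there exists x: ¬φ, and ¬(there exists x: φ) = for all x: ¬φ.
Apply to the universal statement.

there exists k: NOT(P(k))


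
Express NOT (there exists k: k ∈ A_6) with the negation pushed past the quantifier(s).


¬(for all x: φ) = there exists x: ¬φ, and ¬(there exists x: φ) = for all x: ¬φ.
Apply to the existential statement.

for all k: NOT(k ∈ A_6)


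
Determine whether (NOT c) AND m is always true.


Build the truth table over {c, m}:
c | m | φ
---------
F | F | F
T | F | F
F | T | T
T | T | F
Counterexample at row 1: with c=F, m=F, the formula is F.

No, it is not a tautology.


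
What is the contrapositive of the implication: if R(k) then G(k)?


The contrapositive of (P → Q) is (¬Q → ¬P); it is logically equivalent to the original.
Here P = 'R(k)' and Q = 'G(k)'.

If not (G(k)), then not (R(k)).


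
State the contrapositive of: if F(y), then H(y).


The contrapositive of (P → Q) is (¬Q → ¬P); it is logically equivalent to the original.
Here P = 'F(y)' and Q = 'H(y)'.

If not (H(y)), then not (F(y)).


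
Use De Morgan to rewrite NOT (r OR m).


De Morgan: the negation of a disjunction is the conjunction of the negations.
Distribute NOT across OR, flipping it to AND, and negate each literal.

(NOT r) AND (NOT m)


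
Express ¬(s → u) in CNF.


Step 1: Rewrite s → u as ¬s ∨ u.
Step 2: Negate: ¬(¬s ∨ u) = s ∧ ¬u (De Morgan + double negation).

s ∧ (¬u)


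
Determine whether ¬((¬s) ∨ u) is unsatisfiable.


Truth table over {s, u}:
s | u | φ
---------
F | F | F
T | F | T
F | T | F
T | T | F
Satisfying assignment at row 2: s=T, u=F gives T.

No, it is not a contradiction.


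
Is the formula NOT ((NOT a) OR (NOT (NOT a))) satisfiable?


Check all 2 assignments over {a}:
a | φ
-----
F | F
T | F
No assignment makes the formula true.

Unsatisfiable.


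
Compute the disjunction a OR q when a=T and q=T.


Disjunction is false only when both operands are false.
Substitute: a=T, q=T.
T OR T evaluates to T.

T


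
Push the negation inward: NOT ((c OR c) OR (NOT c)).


De Morgan: the negation of a disjunction is the conjunction of the negations.
Distribute NOT across OR, flipping it to AND, and negate each literal.

((NOT c) AND (NOT c)) AND c


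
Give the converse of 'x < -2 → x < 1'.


The converse of (P → Q) is (Q → P). It is not in general equivalent to the original.
Here P = 'x < -2' and Q = 'x < 1'.

If x < 1, then x < -2.


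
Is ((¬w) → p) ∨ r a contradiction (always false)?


Truth table over {p, r, w}:
p | r | w | φ
-------------
F | F | F | F
T | F | F | T
F | T | F | T
T | T | F | T
F | F | T | T
T | F | T | T
F | T | T | T
T | T | T | T
Satisfying assignment at row 2: p=T, r=F, w=F gives T.

No, it is not a contradiction.


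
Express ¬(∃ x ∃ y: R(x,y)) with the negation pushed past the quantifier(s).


Negation flips each quantifier (∀↔∃) and negates the inner predicate.
¬(∃ x ∃ y: φ) = ∀ x ∀ y: ¬φ.

∀ x ∀ y: ¬(R(x,y))


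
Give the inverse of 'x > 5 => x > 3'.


The inverse of (P → Q) is (¬P → ¬Q). It is equivalent to the converse, not to the original.
Here P = 'x > 5' and Q = 'x > 3'.

If not (x > 5), then not (x > 3).


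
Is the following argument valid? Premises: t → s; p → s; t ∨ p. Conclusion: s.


This matches the form of proof by cases: the conclusion follows in every model of the premises.

Valid.


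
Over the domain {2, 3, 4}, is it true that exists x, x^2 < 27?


Evaluate the predicate on each element: 2:True, 3:True, 4:True.
Witness x = 2 satisfies the predicate.

True


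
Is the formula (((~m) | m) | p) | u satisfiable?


Search for a satisfying assignment over {m, p, u}.
Try m=False, p=False, u=False: the formula evaluates to True.
A satisfying assignment exists.

Satisfiable.


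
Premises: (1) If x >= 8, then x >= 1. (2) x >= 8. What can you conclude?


Modus ponens: from (P → Q) and P, infer Q.
P = 'x >= 8' is asserted, and P → Q holds, so Q follows.

x >= 1.


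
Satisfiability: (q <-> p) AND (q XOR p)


Check all 4 assignments over {p, q}:
p | q | φ
---------
F | F | F
T | F | F
F | T | F
T | T | F
No assignment makes the formula true.

Unsatisfiable.


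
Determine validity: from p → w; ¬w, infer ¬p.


This matches the form of modus tollens: the conclusion follows in every model of the premises.

Valid.


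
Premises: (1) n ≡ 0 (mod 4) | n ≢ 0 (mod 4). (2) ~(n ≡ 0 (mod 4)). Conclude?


Disjunctive syllogism: from (P ∨ Q) and ¬P, infer Q.
One disjunct, 'n ≡ 0 (mod 4)', is ruled out; the other must hold.

n ≢ 0 (mod 4)


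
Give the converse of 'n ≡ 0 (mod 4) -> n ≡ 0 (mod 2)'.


The converse of (P → Q) is (Q → P). It is not in general equivalent to the original.
Here P = 'n ≡ 0 (mod 4)' and Q = 'n ≡ 0 (mod 2)'.

If n ≡ 0 (mod 2), then n ≡ 0 (mod 4).


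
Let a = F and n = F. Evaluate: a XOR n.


Exclusive or is true when exactly one operand is true.
Substitute: a=F, n=F.
F XOR F evaluates to F.

F


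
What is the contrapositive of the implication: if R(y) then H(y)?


The contrapositive of (P → Q) is (¬Q → ¬P); it is logically equivalent to the original.
Here P = 'R(y)' and Q = 'H(y)'.

If not (H(y)), then not (R(y)).


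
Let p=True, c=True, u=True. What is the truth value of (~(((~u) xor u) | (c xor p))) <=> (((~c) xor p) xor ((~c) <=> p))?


Substitute p=True, c=True, u=True:
… (earlier sub-steps elided)
(~u) xor u = False xor True = True
c xor p = True xor True = False
((~u) xor u) | (c xor p) = True | False = True
~(((~u) xor u) | (c xor p)) = False
~c = False
(~c) xor p = False xor True = True
~c = False
(~c) <=> p = False <=> True = False
((~c) xor p) xor ((~c) <=> p) = True xor False = True
(~(((~u) xor u) | (c xor p))) <=> (((~c) xor p) xor ((~c) <=> p)) = False <=> True = False

False


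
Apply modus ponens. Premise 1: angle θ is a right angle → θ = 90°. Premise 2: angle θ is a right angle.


Modus ponens: from (P → Q) and P, infer Q.
P = 'angle θ is a right angle' is asserted, and P → Q holds, so Q follows.

θ = 90°.


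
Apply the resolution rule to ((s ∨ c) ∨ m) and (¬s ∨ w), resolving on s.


The clauses contain complementary literals s and ¬s.
Resolution eliminates this pair and disjoins the remaining literals (merging duplicates).

((m ∨ c) ∨ w)


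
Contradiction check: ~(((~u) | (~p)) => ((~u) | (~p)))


Truth table over {p, u}:
p | u | φ
---------
False | False | False
True | False | False
False | True | False
True | True | False
Every row is false.

Yes, it is a contradiction.


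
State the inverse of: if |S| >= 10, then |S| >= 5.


The inverse of (P → Q) is (¬P → ¬Q). It is equivalent to the converse, not to the original.
Here P = '|S| >= 10' and Q = '|S| >= 5'.

If not (|S| >= 10), then not (|S| >= 5).


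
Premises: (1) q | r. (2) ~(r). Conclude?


Disjunctive syllogism: from (P ∨ Q) and ¬P, infer Q.
One disjunct, 'r', is ruled out; the other must hold.

q


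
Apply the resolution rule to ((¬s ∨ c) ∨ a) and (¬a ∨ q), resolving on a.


The clauses contain complementary literals a and ¬a.
Resolution eliminates this pair and disjoins the remaining literals (merging duplicates).

((¬s ∨ c) ∨ q)


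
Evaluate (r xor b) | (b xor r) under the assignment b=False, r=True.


Substitute b=False, r=True:
r xor b = True xor False = True
b xor r = False xor True = True
(r xor b) | (b xor r) = True | True = True

True


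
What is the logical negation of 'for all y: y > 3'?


¬(for all x: φ) = there exists x: ¬φ, and ¬(there exists x: φ) = for all x: ¬φ.
Apply to the universal statement.

there exists y: NOT(y > 3)


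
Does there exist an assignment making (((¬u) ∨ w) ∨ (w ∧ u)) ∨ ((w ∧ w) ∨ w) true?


Search for a satisfying assignment over {u, w}.
Try u=F, w=F: the formula evaluates to T.
A satisfying assignment exists.

Satisfiable.


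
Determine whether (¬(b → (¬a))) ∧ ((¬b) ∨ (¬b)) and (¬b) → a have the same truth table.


Compare truth tables:
a | b | φ | ψ
-------------
F | F | F | F
T | F | F | T
F | T | F | T
T | T | F | T
They differ at row 2 (a=T, b=F): φ=F but ψ=T.

No, they are not logically equivalent.


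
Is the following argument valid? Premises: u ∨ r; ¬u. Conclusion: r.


This matches the form of disjunctive syllogism: the conclusion follows in every model of the premises.

Valid.


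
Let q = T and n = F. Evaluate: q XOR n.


Exclusive or is true when exactly one operand is true.
Substitute: q=T, n=F.
T XOR F evaluates to T.

T


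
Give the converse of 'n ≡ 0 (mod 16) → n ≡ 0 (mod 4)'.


The converse of (P → Q) is (Q → P). It is not in general equivalent to the original.
Here P = 'n ≡ 0 (mod 16)' and Q = 'n ≡ 0 (mod 4)'.

If n ≡ 0 (mod 4), then n ≡ 0 (mod 16).


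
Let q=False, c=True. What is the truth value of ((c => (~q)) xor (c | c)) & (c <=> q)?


Substitute q=False, c=True:
~q = True
c => (~q) = True => True = True
c | c = True | True = True
(c => (~q)) xor (c | c) = True xor True = False
c <=> q = True <=> False = False
((c => (~q)) xor (c | c)) & (c <=> q) = False & False = False

False


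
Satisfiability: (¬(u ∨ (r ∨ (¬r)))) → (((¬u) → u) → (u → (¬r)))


Search for a satisfying assignment over {r, u}.
Try r=F, u=F: the formula evaluates to T.
A satisfying assignment exists.

Satisfiable.


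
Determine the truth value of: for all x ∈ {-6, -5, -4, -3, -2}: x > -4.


Evaluate the predicate on each element: -6:F, -5:F, -4:F, -3:T, -2:T.
Counterexample x = -6 fails the predicate.

F


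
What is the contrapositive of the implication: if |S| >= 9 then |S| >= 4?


The contrapositive of (P → Q) is (¬Q → ¬P); it is logically equivalent to the original.
Here P = '|S| >= 9' and Q = '|S| >= 4'.

If not (|S| >= 4), then not (|S| >= 9).


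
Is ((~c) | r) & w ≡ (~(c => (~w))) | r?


Compare truth tables:
c | r | w | φ | ψ
-----------------
False | False | False | False | False
True | False | False | False | False
False | True | False | False | True
True | True | False | False | True
False | False | True | True | False
True | False | True | False | True
False | True | True | True | True
True | True | True | True | True
They differ at row 3 (c=False, r=True, w=False): φ=False but ψ=True.

No, they are not logically equivalent.


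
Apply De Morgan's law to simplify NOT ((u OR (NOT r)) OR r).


De Morgan: the negation of a disjunction is the conjunction of the negations.
Distribute NOT across OR, flipping it to AND, and negate each literal.

((NOT u) AND r) AND (NOT r)


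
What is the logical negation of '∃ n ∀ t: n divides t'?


Negation flips each quantifier (∀↔∃) and negates the inner predicate.
¬(∃ n ∀ t: φ) = ∀ n ∃ t: ¬φ.

∀ n ∃ t: ¬(n divides t)


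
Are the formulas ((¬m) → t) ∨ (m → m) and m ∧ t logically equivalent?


Compare truth tables:
m | t | φ | ψ
-------------
F | F | T | F
T | F | T | F
F | T | T | F
T | T | T | T
They differ at row 1 (m=F, t=F): φ=T but ψ=F.

No, they are not logically equivalent.


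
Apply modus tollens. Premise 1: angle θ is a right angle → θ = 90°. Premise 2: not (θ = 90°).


Modus tollens: from (P → Q) and ¬Q, infer ¬P.
Q = 'θ = 90°' is denied; since P → Q, P must also fail.

Not (angle θ is a right angle).


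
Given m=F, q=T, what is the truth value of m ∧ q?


Conjunction is true only when both operands are true.
Substitute: m=F, q=T.
F ∧ T evaluates to F.

F


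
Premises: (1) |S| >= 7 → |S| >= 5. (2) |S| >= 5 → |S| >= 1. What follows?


Hypothetical syllogism: from (P → Q) and (Q → R), infer (P → R).
Chain the two implications through the shared middle term '|S| >= 5'.

|S| >= 7 → |S| >= 1


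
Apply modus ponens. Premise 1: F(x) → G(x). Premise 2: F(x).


Modus ponens: from (P → Q) and P, infer Q.
P = 'F(x)' is asserted, and P → Q holds, so Q follows.

G(x).


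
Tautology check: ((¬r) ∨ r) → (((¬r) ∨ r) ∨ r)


Build the truth table over {r}:
r | φ
-----
F | T
T | T
Every row evaluates to true.

Yes, it is a tautology.


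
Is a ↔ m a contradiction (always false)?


Truth table over {a, m}:
a | m | φ
---------
F | F | T
T | F | F
F | T | F
T | T | T
Satisfying assignment at row 1: a=F, m=F gives T.

No, it is not a contradiction.


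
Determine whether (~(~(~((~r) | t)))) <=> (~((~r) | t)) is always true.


Build the truth table over {r, t}:
r | t | φ
---------
False | False | True
True | False | True
False | True | True
True | True | True
Every row evaluates to true.

Yes, it is a tautology.


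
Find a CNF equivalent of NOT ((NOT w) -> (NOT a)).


Step 1: Rewrite (¬w) → (¬a) as ¬(¬w) ∨ (¬a).
Step 2: Negate: ¬(¬(¬w) ∨ (¬a)) = (¬w) ∧ ¬(¬a) (De Morgan + double negation).
Step 3: Eliminate any double negations (¬¬X = X).

(NOT w) AND a


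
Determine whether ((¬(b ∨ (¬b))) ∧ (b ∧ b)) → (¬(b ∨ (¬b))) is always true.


Build the truth table over {b}:
b | φ
-----
F | T
T | T
Every row evaluates to true.

Yes, it is a tautology.


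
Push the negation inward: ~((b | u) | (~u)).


De Morgan: the negation of a disjunction is the conjunction of the negations.
Distribute ~ across |, flipping it to &, and negate each literal.

((~b) & (~u)) & u


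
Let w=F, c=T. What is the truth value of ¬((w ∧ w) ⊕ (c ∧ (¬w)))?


Substitute w=F, c=T:
w ∧ w = F ∧ F = F
¬w = T
c ∧ (¬w) = T ∧ T = T
(w ∧ w) ⊕ (c ∧ (¬w)) = F ⊕ T = T
¬((w ∧ w) ⊕ (c ∧ (¬w))) = F

F


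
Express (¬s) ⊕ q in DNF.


Step 1: (¬s) ⊕ q is true exactly when they disagree: ((¬s) ∧ ¬q) ∨ (¬(¬s) ∧ q).
Step 2: Eliminate any double negations (¬¬X = X).

((¬s) ∧ (¬q)) ∨ (s ∧ q)


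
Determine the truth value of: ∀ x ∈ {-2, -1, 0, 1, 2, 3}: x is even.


Evaluate the predicate on each element: -2:T, -1:F, 0:T, 1:F, 2:T, 3:F.
Counterexample x = -1 fails the predicate.

F


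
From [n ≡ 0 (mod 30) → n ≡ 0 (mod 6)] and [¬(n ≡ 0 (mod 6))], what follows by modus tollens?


Modus tollens: from (P → Q) and ¬Q, infer ¬P.
Q = 'n ≡ 0 (mod 6)' is denied; since P → Q, P must also fail.

Not (n ≡ 0 (mod 30)).


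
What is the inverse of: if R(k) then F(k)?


The inverse of (P → Q) is (¬P → ¬Q). It is equivalent to the converse, not to the original.
Here P = 'R(k)' and Q = 'F(k)'.

If not (R(k)), then not (F(k)).


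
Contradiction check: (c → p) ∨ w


Truth table over {c, p, w}:
c | p | w | φ
-------------
F | F | F | T
T | F | F | F
F | T | F | T
T | T | F | T
F | F | T | T
T | F | T | T
F | T | T | T
T | T | T | T
Satisfying assignment at row 1: c=F, p=F, w=F gives T.

No, it is not a contradiction.


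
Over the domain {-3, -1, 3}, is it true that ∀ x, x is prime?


Evaluate the predicate on each element: -3:F, -1:F, 3:T.
Counterexample x = -3 fails the predicate.

F


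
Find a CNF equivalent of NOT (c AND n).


Step 1: Apply De Morgan: ¬(c ∧ n) = ¬c ∨ ¬n.

(NOT c) OR (NOT n)


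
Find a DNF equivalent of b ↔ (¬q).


Step 1: b ↔ (¬q) is true exactly when both agree: (b ∧ (¬q)) ∨ (¬b ∧ ¬(¬q)).
Step 2: Eliminate any double negations (¬¬X = X).

(b ∧ (¬q)) ∨ ((¬b) ∧ q)


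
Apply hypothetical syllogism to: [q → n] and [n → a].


Hypothetical syllogism: from (P → Q) and (Q → R), infer (P → R).
Chain the two implications through the shared middle term 'n'.

q → a


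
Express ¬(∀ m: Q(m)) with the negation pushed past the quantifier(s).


¬(∀ x: φ) = ∃ x: ¬φ, and ¬(∃ x: φ) = ∀ x: ¬φ.
Apply to the universal statement.

∃ m: ¬(Q(m))


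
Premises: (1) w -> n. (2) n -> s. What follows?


Hypothetical syllogism: from (P → Q) and (Q → R), infer (P → R).
Chain the two implications through the shared middle term 'n'.

w -> s


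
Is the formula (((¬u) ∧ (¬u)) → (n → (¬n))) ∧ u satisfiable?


Search for a satisfying assignment over {n, u}.
Try n=F, u=T: the formula evaluates to T.
A satisfying assignment exists.

Satisfiable.


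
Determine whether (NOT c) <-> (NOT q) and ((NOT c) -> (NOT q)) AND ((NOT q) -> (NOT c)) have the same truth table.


Compare truth tables:
c | q | φ | ψ
-------------
F | F | T | T
T | F | F | F
F | T | F | F
T | T | T | T
The columns φ and ψ agree on every row.

Yes, they are logically equivalent.


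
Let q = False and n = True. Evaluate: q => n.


Implication is false only when antecedent is true and consequent is false.
Substitute: q=False, n=True.
False => True evaluates to True.

True


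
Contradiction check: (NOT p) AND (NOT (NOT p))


Truth table over {p}:
p | φ
-----
F | F
T | F
Every row is false.

Yes, it is a contradiction.


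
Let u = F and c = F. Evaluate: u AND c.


Conjunction is true only when both operands are true.
Substitute: u=F, c=F.
F AND F evaluates to F.

F


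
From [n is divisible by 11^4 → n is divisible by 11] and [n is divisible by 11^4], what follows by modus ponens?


Modus ponens: from (P → Q) and P, infer Q.
P = 'n is divisible by 11^4' is asserted, and P → Q holds, so Q follows.

n is divisible by 11.


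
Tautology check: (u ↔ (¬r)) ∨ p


Build the truth table over {p, r, u}:
p | r | u | φ
-------------
F | F | F | F
T | F | F | T
F | T | F | T
T | T | F | T
F | F | T | T
T | F | T | T
F | T | T | F
T | T | T | T
Counterexample at row 1: with p=F, r=F, u=F, the formula is F.

No, it is not a tautology.


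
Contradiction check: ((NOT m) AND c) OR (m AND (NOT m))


Truth table over {c, m}:
c | m | φ
---------
F | F | F
T | F | T
F | T | F
T | T | F
Satisfying assignment at row 2: c=T, m=F gives T.

No, it is not a contradiction.


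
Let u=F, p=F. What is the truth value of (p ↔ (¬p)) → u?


Substitute u=F, p=F:
¬p = T
p ↔ (¬p) = F ↔ T = F
(p ↔ (¬p)) → u = F → F = T

T


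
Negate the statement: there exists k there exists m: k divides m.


Negation flips each quantifier (∀↔∃) and negates the inner predicate.
¬(there exists k there exists m: φ) = for all k for all m: ¬φ.

for all k for all m: NOT(k divides m)


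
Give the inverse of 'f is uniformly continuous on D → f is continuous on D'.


The inverse of (P → Q) is (¬P → ¬Q). It is equivalent to the converse, not to the original.
Here P = 'f is uniformly continuous on D' and Q = 'f is continuous on D'.

If not (f is uniformly continuous on D), then not (f is continuous on D).


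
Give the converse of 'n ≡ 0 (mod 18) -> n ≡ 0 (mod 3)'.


The converse of (P → Q) is (Q → P). It is not in general equivalent to the original.
Here P = 'n ≡ 0 (mod 18)' and Q = 'n ≡ 0 (mod 3)'.

If n ≡ 0 (mod 3), then n ≡ 0 (mod 18).


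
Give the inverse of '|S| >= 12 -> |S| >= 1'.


The inverse of (P → Q) is (¬P → ¬Q). It is equivalent to the converse, not to the original.
Here P = '|S| >= 12' and Q = '|S| >= 1'.

If not (|S| >= 12), then not (|S| >= 1).


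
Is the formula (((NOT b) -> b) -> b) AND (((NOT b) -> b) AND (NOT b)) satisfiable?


Check all 2 assignments over {b}:
b | φ
-----
F | F
T | F
No assignment makes the formula true.

Unsatisfiable.


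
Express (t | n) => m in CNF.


Step 1: Rewrite as ¬(t ∨ n) ∨ m = (¬t ∧ ¬n) ∨ m.
Step 2: Distribute ∨ over ∧.

((~t) | m) & ((~n) | m)


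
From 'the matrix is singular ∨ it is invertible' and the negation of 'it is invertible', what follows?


Disjunctive syllogism: from (P ∨ Q) and ¬P, infer Q.
One disjunct, 'it is invertible', is ruled out; the other must hold.

the matrix is singular


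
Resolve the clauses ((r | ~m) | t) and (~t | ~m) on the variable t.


The clauses contain complementary literals t and ~t.
Resolution eliminates this pair and disjoins the remaining literals (merging duplicates).

(~m | r)


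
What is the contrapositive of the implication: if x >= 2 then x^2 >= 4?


The contrapositive of (P → Q) is (¬Q → ¬P); it is logically equivalent to the original.
Here P = 'x >= 2' and Q = 'x^2 >= 4'.

If not (x^2 >= 4), then not (x >= 2).


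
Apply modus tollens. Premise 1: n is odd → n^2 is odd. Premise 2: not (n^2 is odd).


Modus tollens: from (P → Q) and ¬Q, infer ¬P.
Q = 'n^2 is odd' is denied; since P → Q, P must also fail.

Not (n is odd).


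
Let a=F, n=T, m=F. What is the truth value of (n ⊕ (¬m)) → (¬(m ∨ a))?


Substitute a=F, n=T, m=F:
¬m = T
n ⊕ (¬m) = T ⊕ T = F
m ∨ a = F ∨ F = F
¬(m ∨ a) = T
(n ⊕ (¬m)) → (¬(m ∨ a)) = F → T = T

T


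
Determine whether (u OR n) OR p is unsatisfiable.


Truth table over {n, p, u}:
n | p | u | φ
-------------
F | F | F | F
T | F | F | T
F | T | F | T
T | T | F | T
F | F | T | T
T | F | T | T
F | T | T | T
T | T | T | T
Satisfying assignment at row 2: n=T, p=F, u=F gives T.

No, it is not a contradiction.


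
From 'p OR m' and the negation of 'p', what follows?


Disjunctive syllogism: from (P ∨ Q) and ¬P, infer Q.
One disjunct, 'p', is ruled out; the other must hold.

m


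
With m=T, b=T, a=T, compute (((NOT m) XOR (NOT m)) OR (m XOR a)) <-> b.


Substitute m=T, b=T, a=T:
NOT m = F
NOT m = F
(NOT m) XOR (NOT m) = F XOR F = F
m XOR a = T XOR T = F
((NOT m) XOR (NOT m)) OR (m XOR a) = F OR F = F
(((NOT m) XOR (NOT m)) OR (m XOR a)) <-> b = F <-> T = F

F


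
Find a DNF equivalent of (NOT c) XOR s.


Step 1: (¬c) ⊕ s is true exactly when they disagree: ((¬c) ∧ ¬s) ∨ (¬(¬c) ∧ s).
Step 2: Eliminate any double negations (¬¬X = X).

((NOT c) AND (NOT s)) OR (c AND s)


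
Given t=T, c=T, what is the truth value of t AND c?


Conjunction is true only when both operands are true.
Substitute: t=T, c=T.
T AND T evaluates to T.

T


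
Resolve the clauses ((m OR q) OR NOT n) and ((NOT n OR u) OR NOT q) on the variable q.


The clauses contain complementary literals q and NOTq.
Resolution eliminates this pair and disjoins the remaining literals (merging duplicates).

((NOT n OR m) OR u)


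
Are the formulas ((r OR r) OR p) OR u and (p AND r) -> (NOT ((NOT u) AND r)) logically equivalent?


Compare truth tables:
p | r | u | φ | ψ
-----------------
F | F | F | F | T
T | F | F | T | T
F | T | F | T | T
T | T | F | T | F
F | F | T | T | T
T | F | T | T | T
F | T | T | T | T
T | T | T | T | T
They differ at row 1 (p=F, r=F, u=F): φ=F but ψ=T.

No, they are not logically equivalent.


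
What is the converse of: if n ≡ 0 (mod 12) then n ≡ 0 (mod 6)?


The converse of (P → Q) is (Q → P). It is not in general equivalent to the original.
Here P = 'n ≡ 0 (mod 12)' and Q = 'n ≡ 0 (mod 6)'.

If n ≡ 0 (mod 6), then n ≡ 0 (mod 12).


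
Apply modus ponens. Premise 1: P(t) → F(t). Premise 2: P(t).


Modus ponens: from (P → Q) and P, infer Q.
P = 'P(t)' is asserted, and P → Q holds, so Q follows.

F(t).


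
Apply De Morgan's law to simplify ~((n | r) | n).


De Morgan: the negation of a disjunction is the conjunction of the negations.
Distribute ~ across |, flipping it to &, and negate each literal.

((~n) & (~r)) & (~n)


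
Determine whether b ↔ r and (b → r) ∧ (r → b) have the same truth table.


Compare truth tables:
b | r | φ | ψ
-------------
F | F | T | T
T | F | F | F
F | T | F | F
T | T | T | T
The columns φ and ψ agree on every row.

Yes, they are logically equivalent.


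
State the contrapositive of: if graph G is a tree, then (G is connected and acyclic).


The contrapositive of (P → Q) is (¬Q → ¬P); it is logically equivalent to the original.
Here P = 'graph G is a tree' and Q = '(G is connected and acyclic)'.

If not ((G is connected and acyclic)), then not (graph G is a tree).


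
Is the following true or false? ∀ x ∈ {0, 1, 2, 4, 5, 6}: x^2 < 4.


Evaluate the predicate on each element: 0:T, 1:T, 2:F, 4:F, 5:F, 6:F.
Counterexample x = 2 fails the predicate.

F


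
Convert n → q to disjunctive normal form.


Step 1: Rewrite n → q as ¬n ∨ q.

(¬n) ∨ q


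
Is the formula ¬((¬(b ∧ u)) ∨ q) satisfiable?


Search for a satisfying assignment over {b, q, u}.
Try b=T, q=F, u=T: the formula evaluates to T.
A satisfying assignment exists.

Satisfiable.


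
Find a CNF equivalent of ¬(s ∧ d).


Step 1: Apply De Morgan: ¬(s ∧ d) = ¬s ∨ ¬d.

(¬s) ∨ (¬d)


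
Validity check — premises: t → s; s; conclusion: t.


This is affirming the consequent (fallacy). There exist truth assignments where the premises are all true but the conclusion is false.

Invalid.


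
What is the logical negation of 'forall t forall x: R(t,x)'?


Negation flips each quantifier (∀↔∃) and negates the inner predicate.
¬(forall t forall x: φ) = exists t exists x: ¬φ.

exists t exists x: ~(R(t,x))


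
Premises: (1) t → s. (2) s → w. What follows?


Hypothetical syllogism: from (P → Q) and (Q → R), infer (P → R).
Chain the two implications through the shared middle term 's'.

t → w


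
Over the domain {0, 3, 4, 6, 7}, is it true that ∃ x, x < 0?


Evaluate the predicate on each element: 0:F, 3:F, 4:F, 6:F, 7:F.
No element satisfies the predicate.

F


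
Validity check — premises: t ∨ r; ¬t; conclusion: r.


This matches the form of disjunctive syllogism: the conclusion follows in every model of the premises.

Valid.


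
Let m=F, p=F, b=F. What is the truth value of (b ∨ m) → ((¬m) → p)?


Substitute m=F, p=F, b=F:
b ∨ m = F ∨ F = F
¬m = T
(¬m) → p = T → F = F
(b ∨ m) → ((¬m) → p) = F → F = T

T


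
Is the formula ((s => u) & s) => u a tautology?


Build the truth table over {s, u}:
s | u | φ
---------
False | False | True
True | False | True
False | True | True
True | True | True
Every row evaluates to true.

Yes, it is a tautology.


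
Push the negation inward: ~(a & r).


De Morgan: the negation of a conjunction is the disjunction of the negations.
Distribute ~ across &, flipping it to |, and negate each literal.

(~a) | (~r)


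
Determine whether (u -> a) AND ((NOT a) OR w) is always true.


Build the truth table over {a, u, w}:
a | u | w | φ
-------------
F | F | F | T
T | F | F | F
F | T | F | F
T | T | F | F
F | F | T | T
T | F | T | T
F | T | T | F
T | T | T | T
Counterexample at row 2: with a=T, u=F, w=F, the formula is F.

No, it is not a tautology.


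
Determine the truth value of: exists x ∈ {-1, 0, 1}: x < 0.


Evaluate the predicate on each element: -1:True, 0:False, 1:False.
Witness x = -1 satisfies the predicate.

True


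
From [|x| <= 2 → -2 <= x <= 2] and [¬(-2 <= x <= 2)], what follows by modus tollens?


Modus tollens: from (P → Q) and ¬Q, infer ¬P.
Q = '-2 <= x <= 2' is denied; since P → Q, P must also fail.

Not (|x| <= 2).


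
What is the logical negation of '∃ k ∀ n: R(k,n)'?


Negation flips each quantifier (∀↔∃) and negates the inner predicate.
¬(∃ k ∀ n: φ) = ∀ k ∃ n: ¬φ.

∀ k ∃ n: ¬(R(k,n))


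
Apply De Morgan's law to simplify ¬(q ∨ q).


De Morgan: the negation of a disjunction is the conjunction of the negations.
Distribute ¬ across ∨, flipping it to ∧, and negate each literal.

(¬q) ∧ (¬q)


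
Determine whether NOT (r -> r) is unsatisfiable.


Truth table over {r}:
r | φ
-----
F | F
T | F
Every row is false.

Yes, it is a contradiction.


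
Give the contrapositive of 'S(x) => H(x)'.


The contrapositive of (P → Q) is (¬Q → ¬P); it is logically equivalent to the original.
Here P = 'S(x)' and Q = 'H(x)'.

If not (H(x)), then not (S(x)).


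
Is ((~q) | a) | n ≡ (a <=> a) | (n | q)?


Compare truth tables:
a | n | q | φ | ψ
-----------------
False | False | False | True | True
True | False | False | True | True
False | True | False | True | True
True | True | False | True | True
False | False | True | False | True
True | False | True | True | True
False | True | True | True | True
True | True | True | True | True
They differ at row 5 (a=False, n=False, q=True): φ=False but ψ=True.

No, they are not logically equivalent.


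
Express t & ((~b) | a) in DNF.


Step 1: Distribute ∧ over ∨: t ∧ ((¬b) ∨ a) = (t ∧ (¬b)) ∨ (t ∧ a).

(t & (~b)) | (t & a)


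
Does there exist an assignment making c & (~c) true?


Check all 2 assignments over {c}:
c | φ
-----
False | False
True | False
No assignment makes the formula true.

Unsatisfiable.


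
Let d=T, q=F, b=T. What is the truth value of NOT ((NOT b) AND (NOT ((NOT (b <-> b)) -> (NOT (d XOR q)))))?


Substitute d=T, q=F, b=T:
NOT b = F
b <-> b = T <-> T = T
NOT (b <-> b) = F
d XOR q = T XOR F = T
NOT (d XOR q) = F
(NOT (b <-> b)) -> (NOT (d XOR q)) = F -> F = T
NOT ((NOT (b <-> b)) -> (NOT (d XOR q))) = F
(NOT b) AND (NOT ((NOT (b <-> b)) -> (NOT (d XOR q)))) = F AND F = F
NOT ((NOT b) AND (NOT ((NOT (b <-> b)) -> (NOT (d XOR q))))) = T

T


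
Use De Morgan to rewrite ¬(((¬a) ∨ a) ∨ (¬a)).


De Morgan: the negation of a disjunction is the conjunction of the negations.
Distribute ¬ across ∨, flipping it to ∧, and negate each literal.

(a ∧ (¬a)) ∧ a


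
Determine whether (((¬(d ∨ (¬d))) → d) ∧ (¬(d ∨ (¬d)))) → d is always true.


Build the truth table over {d}:
d | φ
-----
F | T
T | T
Every row evaluates to true.

Yes, it is a tautology.


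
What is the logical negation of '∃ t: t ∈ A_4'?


¬(∀ x: φ) = ∃ x: ¬φ, and ¬(∃ x: φ) = ∀ x: ¬φ.
Apply to the existential statement.

∀ t: ¬(t ∈ A_4)


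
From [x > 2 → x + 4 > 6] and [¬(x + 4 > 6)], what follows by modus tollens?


Modus tollens: from (P → Q) and ¬Q, infer ¬P.
Q = 'x + 4 > 6' is denied; since P → Q, P must also fail.

Not (x > 2).


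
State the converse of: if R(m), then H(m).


The converse of (P → Q) is (Q → P). It is not in general equivalent to the original.
Here P = 'R(m)' and Q = 'H(m)'.

If H(m), then R(m).


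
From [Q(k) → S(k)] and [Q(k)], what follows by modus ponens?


Modus ponens: from (P → Q) and P, infer Q.
P = 'Q(k)' is asserted, and P → Q holds, so Q follows.

S(k).


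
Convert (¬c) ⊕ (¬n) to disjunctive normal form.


Step 1: (¬c) ⊕ (¬n) is true exactly when they disagree: ((¬c) ∧ ¬(¬n)) ∨ (¬(¬c) ∧ (¬n)).
Step 2: Eliminate any double negations (¬¬X = X).

((¬c) ∧ n) ∨ (c ∧ (¬n))


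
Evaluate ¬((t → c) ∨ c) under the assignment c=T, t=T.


Substitute c=T, t=T:
t → c = T → T = T
(t → c) ∨ c = T ∨ T = T
¬((t → c) ∨ c) = F

F


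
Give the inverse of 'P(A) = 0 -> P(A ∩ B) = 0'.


The inverse of (P → Q) is (¬P → ¬Q). It is equivalent to the converse, not to the original.
Here P = 'P(A) = 0' and Q = 'P(A ∩ B) = 0'.

If not (P(A) = 0), then not (P(A ∩ B) = 0).


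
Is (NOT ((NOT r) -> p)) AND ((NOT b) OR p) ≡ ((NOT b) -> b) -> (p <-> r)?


Compare truth tables:
b | p | r | φ | ψ
-----------------
F | F | F | T | T
T | F | F | F | T
F | T | F | F | T
T | T | F | F | F
F | F | T | F | T
T | F | T | F | F
F | T | T | F | T
T | T | T | F | T
They differ at row 2 (b=T, p=F, r=F): φ=F but ψ=T.

No, they are not logically equivalent.


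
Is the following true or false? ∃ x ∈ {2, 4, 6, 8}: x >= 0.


Evaluate the predicate on each element: 2:T, 4:T, 6:T, 8:T.
Witness x = 2 satisfies the predicate.

T


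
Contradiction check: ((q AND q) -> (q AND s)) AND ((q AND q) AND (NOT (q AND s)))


Truth table over {q, s}:
q | s | φ
---------
F | F | F
T | F | F
F | T | F
T | T | F
Every row is false.

Yes, it is a contradiction.


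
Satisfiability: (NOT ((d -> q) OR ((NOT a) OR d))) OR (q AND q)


Search for a satisfying assignment over {a, d, q}.
Try a=F, d=F, q=T: the formula evaluates to T.
A satisfying assignment exists.

Satisfiable.


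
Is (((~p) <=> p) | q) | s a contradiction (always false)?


Truth table over {p, q, s}:
p | q | s | φ
-------------
False | False | False | False
True | False | False | False
False | True | False | True
True | True | False | True
False | False | True | True
True | False | True | True
False | True | True | True
True | True | True | True
Satisfying assignment at row 3: p=False, q=True, s=False gives True.

No, it is not a contradiction.


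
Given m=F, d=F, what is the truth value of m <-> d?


Biconditional is true when both operands have the same truth value.
Substitute: m=F, d=F.
F <-> F evaluates to T.

T


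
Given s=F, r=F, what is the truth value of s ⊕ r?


Exclusive or is true when exactly one operand is true.
Substitute: s=F, r=F.
F ⊕ F evaluates to F.

F


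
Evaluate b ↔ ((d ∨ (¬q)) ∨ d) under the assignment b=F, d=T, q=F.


Substitute b=F, d=T, q=F:
¬q = T
d ∨ (¬q) = T ∨ T = T
(d ∨ (¬q)) ∨ d = T ∨ T = T
b ↔ ((d ∨ (¬q)) ∨ d) = F ↔ T = F

F


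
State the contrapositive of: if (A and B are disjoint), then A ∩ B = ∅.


The contrapositive of (P → Q) is (¬Q → ¬P); it is logically equivalent to the original.
Here P = '(A and B are disjoint)' and Q = 'A ∩ B = ∅'.

If not (A ∩ B = ∅), then not ((A and B are disjoint)).


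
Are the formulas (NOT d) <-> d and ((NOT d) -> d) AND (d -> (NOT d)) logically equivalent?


Compare truth tables:
d | φ | ψ
---------
F | F | F
T | F | F
The columns φ and ψ agree on every row.

Yes, they are logically equivalent.


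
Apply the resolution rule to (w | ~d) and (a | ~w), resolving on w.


The clauses contain complementary literals w and ~w.
Resolution eliminates this pair and disjoins the remaining literals (merging duplicates).

(~d | a)


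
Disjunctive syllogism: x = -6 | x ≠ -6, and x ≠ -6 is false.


Disjunctive syllogism: from (P ∨ Q) and ¬P, infer Q.
One disjunct, 'x ≠ -6', is ruled out; the other must hold.

x = -6


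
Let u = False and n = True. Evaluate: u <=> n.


Biconditional is true when both operands have the same truth value.
Substitute: u=False, n=True.
False <=> True evaluates to False.

False


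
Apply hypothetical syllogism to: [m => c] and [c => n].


Hypothetical syllogism: from (P → Q) and (Q → R), infer (P → R).
Chain the two implications through the shared middle term 'c'.

m => n


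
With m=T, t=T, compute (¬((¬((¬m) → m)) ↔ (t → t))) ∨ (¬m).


Substitute m=T, t=T:
¬m = F
(¬m) → m = F → T = T
¬((¬m) → m) = F
t → t = T → T = T
(¬((¬m) → m)) ↔ (t → t) = F ↔ T = F
¬((¬((¬m) → m)) ↔ (t → t)) = T
¬m = F
(¬((¬((¬m) → m)) ↔ (t → t))) ∨ (¬m) = T ∨ F = T

T
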